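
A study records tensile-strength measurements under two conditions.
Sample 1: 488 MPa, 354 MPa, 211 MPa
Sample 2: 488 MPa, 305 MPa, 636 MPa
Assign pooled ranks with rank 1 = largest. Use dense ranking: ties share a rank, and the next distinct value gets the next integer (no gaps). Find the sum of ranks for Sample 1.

10

Sorted (descending): 636, 488, 488, 354, 305, 211
The 2 values of 488 share dense rank 2.
Remaining distinct values take the next consecutive integers.
Sample 1 values → pooled ranks: 488→2, 354→3, 211→5
Rank sum = 2 + 3 + 5 = 10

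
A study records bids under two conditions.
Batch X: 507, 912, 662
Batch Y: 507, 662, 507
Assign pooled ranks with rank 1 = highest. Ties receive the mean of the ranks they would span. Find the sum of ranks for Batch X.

8.5

Sorted (descending): 912, 662, 662, 507, 507, 507
The 2 values of 662 occupy positions 2–3 → average rank (2+3)/2 = 2.5.
The 3 values of 507 occupy positions 4–6 → average rank 5.
Batch X values → pooled ranks: 507→5, 912→1, 662→2.5
Rank sum = 5 + 1 + 2.5 = 8.5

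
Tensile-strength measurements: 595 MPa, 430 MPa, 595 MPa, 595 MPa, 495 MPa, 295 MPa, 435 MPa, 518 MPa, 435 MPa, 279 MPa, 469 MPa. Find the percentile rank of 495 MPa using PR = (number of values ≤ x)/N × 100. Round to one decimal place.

N = 11.
Strictly below 495: 6. Equal to 495: 1.
PR = 7/11 × 100 = 63.6

63.6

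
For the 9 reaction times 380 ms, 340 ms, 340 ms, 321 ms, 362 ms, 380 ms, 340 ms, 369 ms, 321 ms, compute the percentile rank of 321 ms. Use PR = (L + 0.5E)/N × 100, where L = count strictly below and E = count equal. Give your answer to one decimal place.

11.1

N = 9.
Strictly below 321: 0. Equal to 321: 2.
PR = (0 + 0.5·2)/9 × 100 = 11.1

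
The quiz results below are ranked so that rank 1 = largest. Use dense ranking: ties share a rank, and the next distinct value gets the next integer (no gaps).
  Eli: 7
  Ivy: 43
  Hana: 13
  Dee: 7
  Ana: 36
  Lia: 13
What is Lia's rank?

Sorted (descending): 43, 36, 13, 13, 7, 7
The 2 values of 13 share dense rank 3.
The 2 values of 7 share dense rank 4.
Remaining distinct values take the next consecutive integers.
Lia has value 13 → rank 3.

3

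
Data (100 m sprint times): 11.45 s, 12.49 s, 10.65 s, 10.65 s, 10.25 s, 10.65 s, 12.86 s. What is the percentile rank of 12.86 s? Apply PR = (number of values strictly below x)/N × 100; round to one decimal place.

N = 7.
Strictly below 12.86: 6. Equal to 12.86: 1.
PR = 6/7 × 100 = 85.7

85.7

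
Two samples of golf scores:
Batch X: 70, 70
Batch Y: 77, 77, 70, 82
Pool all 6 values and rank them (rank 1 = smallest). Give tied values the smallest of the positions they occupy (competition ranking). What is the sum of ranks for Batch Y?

Sorted (ascending): 70, 70, 70, 77, 77, 82
The 3 values of 70 occupy positions 1–3 → each gets rank 1.
The 2 values of 77 occupy positions 4–5 → each gets rank 4.
Batch Y values → pooled ranks: 77→4, 77→4, 70→1, 82→6
Rank sum = 4 + 4 + 1 + 6 = 15

15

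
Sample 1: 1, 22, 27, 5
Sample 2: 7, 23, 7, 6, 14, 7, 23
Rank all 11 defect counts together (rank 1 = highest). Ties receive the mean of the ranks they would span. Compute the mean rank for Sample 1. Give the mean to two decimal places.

Sorted (descending): 27, 23, 23, 22, 14, 7, 7, 7, 6, 5, 1
The 2 values of 23 occupy positions 2–3 → average rank (2+3)/2 = 2.5.
The 3 values of 7 occupy positions 6–8 → average rank 7.
Sample 1 values → pooled ranks: 1→11, 22→4, 27→1, 5→10
Mean rank = (11 + 4 + 1 + 10) / 4 = 6.50

6.50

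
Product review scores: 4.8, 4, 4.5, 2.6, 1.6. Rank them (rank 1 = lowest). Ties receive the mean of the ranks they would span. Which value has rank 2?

2.6

Sorted (ascending): 1.6, 2.6, 4, 4.5, 4.8
No ties — each value takes its position as its rank.
Rank 2 → value 2.6.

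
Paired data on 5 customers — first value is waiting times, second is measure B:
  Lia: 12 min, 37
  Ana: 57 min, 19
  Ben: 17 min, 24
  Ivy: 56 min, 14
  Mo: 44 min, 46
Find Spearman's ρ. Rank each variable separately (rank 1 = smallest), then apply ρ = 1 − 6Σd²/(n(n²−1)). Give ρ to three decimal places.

Ranks of variable 1: 1, 5, 2, 4, 3
Ranks of variable 2: 4, 2, 3, 1, 5
d = r₁ − r₂: -3, 3, -1, 3, -2
d²: 9, 9, 1, 9, 4; Σd² = 32
ρ = 1 − 6·32/(5·24) = 1 − 192/120 = -0.600

-0.600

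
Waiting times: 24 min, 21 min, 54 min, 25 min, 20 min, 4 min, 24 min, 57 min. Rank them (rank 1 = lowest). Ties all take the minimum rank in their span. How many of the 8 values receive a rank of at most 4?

Sorted (ascending): 4, 20, 21, 24, 24, 25, 54, 57
The 2 values of 24 occupy positions 4–5 → each gets rank 4.
Ranks ≤ 4: {1, 2, 3, 4, 4} → 5 values.

5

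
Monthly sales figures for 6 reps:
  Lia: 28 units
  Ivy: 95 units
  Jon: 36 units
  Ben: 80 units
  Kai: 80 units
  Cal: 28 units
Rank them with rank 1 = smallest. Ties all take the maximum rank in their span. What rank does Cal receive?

Sorted (ascending): 28, 28, 36, 80, 80, 95
The 2 values of 28 occupy positions 1–2 → each gets rank 2.
The 2 values of 80 occupy positions 4–5 → each gets rank 5.
Cal has value 28 units → rank 2.

2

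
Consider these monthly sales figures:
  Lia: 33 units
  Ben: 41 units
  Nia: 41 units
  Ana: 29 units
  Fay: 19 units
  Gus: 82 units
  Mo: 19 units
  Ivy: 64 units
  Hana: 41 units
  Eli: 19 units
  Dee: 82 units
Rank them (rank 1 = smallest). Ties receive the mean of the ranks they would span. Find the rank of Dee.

10.5

Sorted (ascending): 19, 19, 19, 29, 33, 41, 41, 41, 64, 82, 82
The 3 values of 19 occupy positions 1–3 → average rank 2.
The 3 values of 41 occupy positions 6–8 → average rank 7.
The 2 values of 82 occupy positions 10–11 → average rank (10+11)/2 = 10.5.
Dee has value 82 units → rank 10.5.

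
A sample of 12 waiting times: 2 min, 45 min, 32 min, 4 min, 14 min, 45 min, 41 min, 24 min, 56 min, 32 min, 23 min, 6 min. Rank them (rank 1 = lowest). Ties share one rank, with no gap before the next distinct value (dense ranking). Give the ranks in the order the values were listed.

1, 9, 7, 2, 4, 9, 8, 6, 10, 7, 5, 3

Sorted (ascending): 2, 4, 6, 14, 23, 24, 32, 32, 41, 45, 45, 56
The 2 values of 32 share dense rank 7.
The 2 values of 45 share dense rank 9.
Remaining distinct values take the next consecutive integers.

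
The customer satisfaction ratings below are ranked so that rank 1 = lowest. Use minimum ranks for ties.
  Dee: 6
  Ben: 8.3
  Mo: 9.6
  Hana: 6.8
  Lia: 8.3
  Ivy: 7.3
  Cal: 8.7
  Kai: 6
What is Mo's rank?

Sorted (ascending): 6, 6, 6.8, 7.3, 8.3, 8.3, 8.7, 9.6
The 2 values of 6 occupy positions 1–2 → each gets rank 1.
The 2 values of 8.3 occupy positions 5–6 → each gets rank 5.
Mo has value 9.6 → rank 8.

8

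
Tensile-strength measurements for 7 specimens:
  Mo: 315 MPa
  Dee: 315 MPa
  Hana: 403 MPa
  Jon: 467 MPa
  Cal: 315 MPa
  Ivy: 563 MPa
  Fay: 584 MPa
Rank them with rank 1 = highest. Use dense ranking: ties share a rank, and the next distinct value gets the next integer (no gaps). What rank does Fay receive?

1

Sorted (descending): 584, 563, 467, 403, 315, 315, 315
The 3 values of 315 share dense rank 5.
Remaining distinct values take the next consecutive integers.
Fay has value 584 MPa → rank 1.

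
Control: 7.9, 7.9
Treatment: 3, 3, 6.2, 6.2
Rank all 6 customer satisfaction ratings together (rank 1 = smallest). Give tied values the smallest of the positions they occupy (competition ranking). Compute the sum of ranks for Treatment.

8

Sorted (ascending): 3, 3, 6.2, 6.2, 7.9, 7.9
The 2 values of 3 occupy positions 1–2 → each gets rank 1.
The 2 values of 6.2 occupy positions 3–4 → each gets rank 3.
The 2 values of 7.9 occupy positions 5–6 → each gets rank 5.
Treatment values → pooled ranks: 3→1, 3→1, 6.2→3, 6.2→3
Rank sum = 1 + 1 + 3 + 3 = 8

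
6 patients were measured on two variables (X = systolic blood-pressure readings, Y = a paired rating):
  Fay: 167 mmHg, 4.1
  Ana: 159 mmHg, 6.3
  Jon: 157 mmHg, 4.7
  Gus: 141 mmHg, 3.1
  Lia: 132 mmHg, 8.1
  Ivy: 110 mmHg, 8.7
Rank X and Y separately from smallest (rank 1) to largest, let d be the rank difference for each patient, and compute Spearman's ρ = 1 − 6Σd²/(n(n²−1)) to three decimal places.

-0.600

Ranks of variable 1: 6, 5, 4, 3, 2, 1
Ranks of variable 2: 2, 4, 3, 1, 5, 6
d = r₁ − r₂: 4, 1, 1, 2, -3, -5
d²: 16, 1, 1, 4, 9, 25; Σd² = 56
ρ = 1 − 6·56/(6·35) = 1 − 336/210 = -0.600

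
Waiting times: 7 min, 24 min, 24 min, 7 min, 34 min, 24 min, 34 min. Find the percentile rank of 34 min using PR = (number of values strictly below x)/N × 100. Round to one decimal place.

N = 7.
Strictly below 34: 5. Equal to 34: 2.
PR = 5/7 × 100 = 71.4

71.4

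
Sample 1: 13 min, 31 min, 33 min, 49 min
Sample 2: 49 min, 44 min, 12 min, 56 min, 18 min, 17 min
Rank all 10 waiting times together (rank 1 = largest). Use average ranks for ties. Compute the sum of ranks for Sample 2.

Sorted (descending): 56, 49, 49, 44, 33, 31, 18, 17, 13, 12
The 2 values of 49 occupy positions 2–3 → average rank (2+3)/2 = 2.5.
Sample 2 values → pooled ranks: 49→2.5, 44→4, 12→10, 56→1, 18→7, 17→8
Rank sum = 2.5 + 4 + 10 + 1 + 7 + 8 = 32.5

32.5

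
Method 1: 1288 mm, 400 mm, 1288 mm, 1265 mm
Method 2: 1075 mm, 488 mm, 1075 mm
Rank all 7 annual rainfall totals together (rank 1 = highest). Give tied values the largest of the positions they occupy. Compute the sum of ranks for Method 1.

14

Sorted (descending): 1288, 1288, 1265, 1075, 1075, 488, 400
The 2 values of 1288 occupy positions 1–2 → each gets rank 2.
The 2 values of 1075 occupy positions 4–5 → each gets rank 5.
Method 1 values → pooled ranks: 1288→2, 400→7, 1288→2, 1265→3
Rank sum = 2 + 7 + 2 + 3 = 14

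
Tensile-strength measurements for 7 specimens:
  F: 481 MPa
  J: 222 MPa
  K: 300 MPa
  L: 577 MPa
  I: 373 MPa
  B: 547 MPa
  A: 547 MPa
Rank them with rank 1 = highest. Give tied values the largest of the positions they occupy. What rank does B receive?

Sorted (descending): 577, 547, 547, 481, 373, 300, 222
The 2 values of 547 occupy positions 2–3 → each gets rank 3.
B has value 547 MPa → rank 3.

3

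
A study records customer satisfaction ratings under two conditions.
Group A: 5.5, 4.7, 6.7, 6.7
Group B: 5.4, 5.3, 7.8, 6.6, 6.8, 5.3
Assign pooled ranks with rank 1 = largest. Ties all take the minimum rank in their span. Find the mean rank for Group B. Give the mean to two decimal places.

5.17

Sorted (descending): 7.8, 6.8, 6.7, 6.7, 6.6, 5.5, 5.4, 5.3, 5.3, 4.7
The 2 values of 6.7 occupy positions 3–4 → each gets rank 3.
The 2 values of 5.3 occupy positions 8–9 → each gets rank 8.
Group B values → pooled ranks: 5.4→7, 5.3→8, 7.8→1, 6.6→5, 6.8→2, 5.3→8
Mean rank = (7 + 8 + 1 + 5 + 2 + 8) / 6 = 5.17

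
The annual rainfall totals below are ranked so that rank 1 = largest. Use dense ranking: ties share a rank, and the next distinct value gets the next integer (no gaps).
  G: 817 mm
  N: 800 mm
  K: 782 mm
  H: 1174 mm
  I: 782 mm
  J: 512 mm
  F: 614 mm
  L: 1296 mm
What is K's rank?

5

Sorted (descending): 1296, 1174, 817, 800, 782, 782, 614, 512
The 2 values of 782 share dense rank 5.
Remaining distinct values take the next consecutive integers.
K has value 782 mm → rank 5.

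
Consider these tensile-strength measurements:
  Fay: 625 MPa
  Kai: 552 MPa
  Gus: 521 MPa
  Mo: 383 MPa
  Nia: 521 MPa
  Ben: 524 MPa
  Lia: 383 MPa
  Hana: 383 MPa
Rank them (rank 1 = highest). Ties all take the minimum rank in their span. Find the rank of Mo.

6

Sorted (descending): 625, 552, 524, 521, 521, 383, 383, 383
The 2 values of 521 occupy positions 4–5 → each gets rank 4.
The 3 values of 383 occupy positions 6–8 → each gets rank 6.
Mo has value 383 MPa → rank 6.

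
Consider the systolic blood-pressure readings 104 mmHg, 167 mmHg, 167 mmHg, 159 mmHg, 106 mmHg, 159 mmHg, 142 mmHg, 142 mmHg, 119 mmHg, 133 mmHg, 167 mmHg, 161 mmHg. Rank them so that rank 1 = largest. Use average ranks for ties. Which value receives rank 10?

119

Sorted (descending): 167, 167, 167, 161, 159, 159, 142, 142, 133, 119, 106, 104
The 3 values of 167 occupy positions 1–3 → average rank 2.
The 2 values of 159 occupy positions 5–6 → average rank (5+6)/2 = 5.5.
The 2 values of 142 occupy positions 7–8 → average rank (7+8)/2 = 7.5.
Rank 10 → value 119.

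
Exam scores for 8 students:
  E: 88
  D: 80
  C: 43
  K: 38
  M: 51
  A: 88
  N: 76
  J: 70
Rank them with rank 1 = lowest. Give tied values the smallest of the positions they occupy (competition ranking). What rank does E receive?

Sorted (ascending): 38, 43, 51, 70, 76, 80, 88, 88
The 2 values of 88 occupy positions 7–8 → each gets rank 7.
E has value 88 → rank 7.

7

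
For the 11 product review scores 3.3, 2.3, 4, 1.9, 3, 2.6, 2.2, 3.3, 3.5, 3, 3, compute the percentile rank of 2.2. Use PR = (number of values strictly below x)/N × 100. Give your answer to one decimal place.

N = 11.
Strictly below 2.2: 1. Equal to 2.2: 1.
PR = 1/11 × 100 = 9.1

9.1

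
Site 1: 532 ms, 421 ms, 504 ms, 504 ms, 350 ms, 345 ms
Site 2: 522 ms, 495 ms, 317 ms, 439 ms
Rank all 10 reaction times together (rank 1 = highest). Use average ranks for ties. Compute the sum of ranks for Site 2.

23

Sorted (descending): 532, 522, 504, 504, 495, 439, 421, 350, 345, 317
The 2 values of 504 occupy positions 3–4 → average rank (3+4)/2 = 3.5.
Site 2 values → pooled ranks: 522→2, 495→5, 317→10, 439→6
Rank sum = 2 + 5 + 10 + 6 = 23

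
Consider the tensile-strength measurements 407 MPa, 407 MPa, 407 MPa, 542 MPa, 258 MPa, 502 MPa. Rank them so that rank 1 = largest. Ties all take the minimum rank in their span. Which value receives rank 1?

542

Sorted (descending): 542, 502, 407, 407, 407, 258
The 3 values of 407 occupy positions 3–5 → each gets rank 3.
Rank 1 → value 542.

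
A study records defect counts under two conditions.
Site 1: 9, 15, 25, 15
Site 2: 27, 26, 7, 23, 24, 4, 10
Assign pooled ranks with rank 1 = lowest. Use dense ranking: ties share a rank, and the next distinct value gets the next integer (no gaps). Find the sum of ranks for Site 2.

39

Sorted (ascending): 4, 7, 9, 10, 15, 15, 23, 24, 25, 26, 27
The 2 values of 15 share dense rank 5.
Remaining distinct values take the next consecutive integers.
Site 2 values → pooled ranks: 27→10, 26→9, 7→2, 23→6, 24→7, 4→1, 10→4
Rank sum = 10 + 9 + 2 + 6 + 7 + 1 + 4 = 39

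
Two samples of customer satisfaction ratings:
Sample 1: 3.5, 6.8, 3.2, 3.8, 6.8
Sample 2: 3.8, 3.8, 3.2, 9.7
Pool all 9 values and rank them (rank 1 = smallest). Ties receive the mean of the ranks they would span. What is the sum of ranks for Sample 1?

24.5

Sorted (ascending): 3.2, 3.2, 3.5, 3.8, 3.8, 3.8, 6.8, 6.8, 9.7
The 2 values of 3.2 occupy positions 1–2 → average rank (1+2)/2 = 1.5.
The 3 values of 3.8 occupy positions 4–6 → average rank 5.
The 2 values of 6.8 occupy positions 7–8 → average rank (7+8)/2 = 7.5.
Sample 1 values → pooled ranks: 3.5→3, 6.8→7.5, 3.2→1.5, 3.8→5, 6.8→7.5
Rank sum = 3 + 7.5 + 1.5 + 5 + 7.5 = 24.5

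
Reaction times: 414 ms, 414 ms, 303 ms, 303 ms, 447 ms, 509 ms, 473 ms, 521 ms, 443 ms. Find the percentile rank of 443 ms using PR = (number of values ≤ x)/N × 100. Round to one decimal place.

55.6

N = 9.
Strictly below 443: 4. Equal to 443: 1.
PR = 5/9 × 100 = 55.6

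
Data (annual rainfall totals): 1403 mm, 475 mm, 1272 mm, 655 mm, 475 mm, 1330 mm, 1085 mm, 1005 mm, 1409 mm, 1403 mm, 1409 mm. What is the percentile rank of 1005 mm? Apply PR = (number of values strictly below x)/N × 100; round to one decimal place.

27.3

N = 11.
Strictly below 1005: 3. Equal to 1005: 1.
PR = 3/11 × 100 = 27.3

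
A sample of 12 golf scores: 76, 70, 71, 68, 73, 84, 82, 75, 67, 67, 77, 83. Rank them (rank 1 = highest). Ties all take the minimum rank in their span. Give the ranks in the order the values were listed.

Sorted (descending): 84, 83, 82, 77, 76, 75, 73, 71, 70, 68, 67, 67
The 2 values of 67 occupy positions 11–12 → each gets rank 11.

5, 9, 8, 10, 7, 1, 3, 6, 11, 11, 4, 2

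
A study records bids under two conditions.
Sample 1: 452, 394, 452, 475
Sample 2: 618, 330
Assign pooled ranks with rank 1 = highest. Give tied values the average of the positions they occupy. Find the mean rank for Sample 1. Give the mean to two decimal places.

3.50

Sorted (descending): 618, 475, 452, 452, 394, 330
The 2 values of 452 occupy positions 3–4 → average rank (3+4)/2 = 3.5.
Sample 1 values → pooled ranks: 452→3.5, 394→5, 452→3.5, 475→2
Mean rank = (3.5 + 5 + 3.5 + 2) / 4 = 3.50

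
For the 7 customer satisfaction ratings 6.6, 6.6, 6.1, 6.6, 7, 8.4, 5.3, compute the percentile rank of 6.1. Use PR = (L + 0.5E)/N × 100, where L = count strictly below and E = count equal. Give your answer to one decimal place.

21.4

N = 7.
Strictly below 6.1: 1. Equal to 6.1: 1.
PR = (1 + 0.5·1)/7 × 100 = 21.4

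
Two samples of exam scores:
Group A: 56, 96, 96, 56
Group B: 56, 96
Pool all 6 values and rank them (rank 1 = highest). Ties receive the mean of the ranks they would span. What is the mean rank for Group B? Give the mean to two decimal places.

3.50

Sorted (descending): 96, 96, 96, 56, 56, 56
The 3 values of 96 occupy positions 1–3 → average rank 2.
The 3 values of 56 occupy positions 4–6 → average rank 5.
Group B values → pooled ranks: 56→5, 96→2
Mean rank = (5 + 2) / 2 = 3.50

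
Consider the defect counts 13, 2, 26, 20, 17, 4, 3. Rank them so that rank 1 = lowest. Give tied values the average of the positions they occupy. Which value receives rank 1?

2

Sorted (ascending): 2, 3, 4, 13, 17, 20, 26
No ties — each value takes its position as its rank.
Rank 1 → value 2.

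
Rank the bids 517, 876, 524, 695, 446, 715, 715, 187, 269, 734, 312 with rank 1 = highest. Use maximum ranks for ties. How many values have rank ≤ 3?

Sorted (descending): 876, 734, 715, 715, 695, 524, 517, 446, 312, 269, 187
The 2 values of 715 occupy positions 3–4 → each gets rank 4.
Ranks ≤ 3: {1, 2} → 2 values.

2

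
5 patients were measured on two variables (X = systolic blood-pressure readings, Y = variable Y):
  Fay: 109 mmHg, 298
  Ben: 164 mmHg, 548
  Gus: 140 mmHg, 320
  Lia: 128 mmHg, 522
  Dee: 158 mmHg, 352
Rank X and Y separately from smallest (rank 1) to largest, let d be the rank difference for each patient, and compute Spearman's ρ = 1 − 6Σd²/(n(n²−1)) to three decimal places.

Ranks of variable 1: 1, 5, 3, 2, 4
Ranks of variable 2: 1, 5, 2, 4, 3
d = r₁ − r₂: 0, 0, 1, -2, 1
d²: 0, 0, 1, 4, 1; Σd² = 6
ρ = 1 − 6·6/(5·24) = 1 − 36/120 = 0.700

0.700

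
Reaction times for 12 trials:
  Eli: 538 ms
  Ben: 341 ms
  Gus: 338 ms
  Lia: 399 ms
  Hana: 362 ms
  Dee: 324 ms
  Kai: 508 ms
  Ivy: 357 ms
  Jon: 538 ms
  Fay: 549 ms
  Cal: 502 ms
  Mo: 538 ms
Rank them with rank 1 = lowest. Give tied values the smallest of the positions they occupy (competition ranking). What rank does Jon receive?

Sorted (ascending): 324, 338, 341, 357, 362, 399, 502, 508, 538, 538, 538, 549
The 3 values of 538 occupy positions 9–11 → each gets rank 9.
Jon has value 538 ms → rank 9.

9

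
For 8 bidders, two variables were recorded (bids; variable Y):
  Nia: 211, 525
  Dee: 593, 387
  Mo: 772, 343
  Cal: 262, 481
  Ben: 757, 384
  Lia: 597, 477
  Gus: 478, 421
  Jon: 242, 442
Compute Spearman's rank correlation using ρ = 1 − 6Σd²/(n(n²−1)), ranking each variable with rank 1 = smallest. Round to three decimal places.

Ranks of variable 1: 1, 5, 8, 3, 7, 6, 4, 2
Ranks of variable 2: 8, 3, 1, 7, 2, 6, 4, 5
d = r₁ − r₂: -7, 2, 7, -4, 5, 0, 0, -3
d²: 49, 4, 49, 16, 25, 0, 0, 9; Σd² = 152
ρ = 1 − 6·152/(8·63) = 1 − 912/504 = -0.810

-0.810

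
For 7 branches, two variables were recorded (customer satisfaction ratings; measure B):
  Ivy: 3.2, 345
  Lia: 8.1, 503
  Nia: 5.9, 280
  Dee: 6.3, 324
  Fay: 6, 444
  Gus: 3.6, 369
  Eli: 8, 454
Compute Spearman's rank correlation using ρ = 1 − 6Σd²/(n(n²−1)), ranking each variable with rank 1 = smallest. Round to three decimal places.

0.607

Ranks of variable 1: 1, 7, 3, 5, 4, 2, 6
Ranks of variable 2: 3, 7, 1, 2, 5, 4, 6
d = r₁ − r₂: -2, 0, 2, 3, -1, -2, 0
d²: 4, 0, 4, 9, 1, 4, 0; Σd² = 22
ρ = 1 − 6·22/(7·48) = 1 − 132/336 = 0.607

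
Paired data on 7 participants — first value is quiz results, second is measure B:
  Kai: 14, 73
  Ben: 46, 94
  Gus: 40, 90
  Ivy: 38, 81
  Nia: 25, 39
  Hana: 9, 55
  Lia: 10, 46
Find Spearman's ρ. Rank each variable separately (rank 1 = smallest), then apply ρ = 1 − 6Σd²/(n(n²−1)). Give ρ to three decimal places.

Ranks of variable 1: 3, 7, 6, 5, 4, 1, 2
Ranks of variable 2: 4, 7, 6, 5, 1, 3, 2
d = r₁ − r₂: -1, 0, 0, 0, 3, -2, 0
d²: 1, 0, 0, 0, 9, 4, 0; Σd² = 14
ρ = 1 − 6·14/(7·48) = 1 − 84/336 = 0.750

0.750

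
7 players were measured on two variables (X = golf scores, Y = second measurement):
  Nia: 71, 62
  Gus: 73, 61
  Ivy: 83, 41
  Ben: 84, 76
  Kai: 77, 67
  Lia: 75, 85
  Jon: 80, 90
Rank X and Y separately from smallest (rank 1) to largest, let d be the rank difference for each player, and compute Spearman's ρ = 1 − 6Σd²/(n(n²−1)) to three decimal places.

Ranks of variable 1: 1, 2, 6, 7, 4, 3, 5
Ranks of variable 2: 3, 2, 1, 5, 4, 6, 7
d = r₁ − r₂: -2, 0, 5, 2, 0, -3, -2
d²: 4, 0, 25, 4, 0, 9, 4; Σd² = 46
ρ = 1 − 6·46/(7·48) = 1 − 276/336 = 0.179

0.179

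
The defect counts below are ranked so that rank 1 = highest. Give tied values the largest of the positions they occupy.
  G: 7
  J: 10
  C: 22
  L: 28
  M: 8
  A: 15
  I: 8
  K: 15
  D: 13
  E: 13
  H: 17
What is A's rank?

5

Sorted (descending): 28, 22, 17, 15, 15, 13, 13, 10, 8, 8, 7
The 2 values of 15 occupy positions 4–5 → each gets rank 5.
The 2 values of 13 occupy positions 6–7 → each gets rank 7.
The 2 values of 8 occupy positions 9–10 → each gets rank 10.
A has value 15 → rank 5.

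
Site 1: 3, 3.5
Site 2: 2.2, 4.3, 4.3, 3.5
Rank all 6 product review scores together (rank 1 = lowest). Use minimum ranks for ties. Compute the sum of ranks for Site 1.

Sorted (ascending): 2.2, 3, 3.5, 3.5, 4.3, 4.3
The 2 values of 3.5 occupy positions 3–4 → each gets rank 3.
The 2 values of 4.3 occupy positions 5–6 → each gets rank 5.
Site 1 values → pooled ranks: 3→2, 3.5→3
Rank sum = 2 + 3 = 5

5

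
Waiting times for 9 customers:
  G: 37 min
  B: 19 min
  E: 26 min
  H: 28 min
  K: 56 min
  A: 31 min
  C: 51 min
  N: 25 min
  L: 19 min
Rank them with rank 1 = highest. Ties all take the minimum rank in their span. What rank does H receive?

Sorted (descending): 56, 51, 37, 31, 28, 26, 25, 19, 19
The 2 values of 19 occupy positions 8–9 → each gets rank 8.
H has value 28 min → rank 5.

5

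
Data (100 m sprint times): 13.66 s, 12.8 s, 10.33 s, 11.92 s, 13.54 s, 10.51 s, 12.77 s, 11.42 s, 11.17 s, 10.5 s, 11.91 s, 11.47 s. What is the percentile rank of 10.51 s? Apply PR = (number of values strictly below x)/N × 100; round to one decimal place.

N = 12.
Strictly below 10.51: 2. Equal to 10.51: 1.
PR = 2/12 × 100 = 16.7

16.7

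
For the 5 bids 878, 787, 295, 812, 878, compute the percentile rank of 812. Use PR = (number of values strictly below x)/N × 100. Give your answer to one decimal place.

40.0

N = 5.
Strictly below 812: 2. Equal to 812: 1.
PR = 2/5 × 100 = 40.0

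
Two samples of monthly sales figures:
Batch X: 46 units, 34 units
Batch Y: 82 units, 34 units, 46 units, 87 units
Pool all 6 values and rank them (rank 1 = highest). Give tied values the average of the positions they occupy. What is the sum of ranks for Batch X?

9

Sorted (descending): 87, 82, 46, 46, 34, 34
The 2 values of 46 occupy positions 3–4 → average rank (3+4)/2 = 3.5.
The 2 values of 34 occupy positions 5–6 → average rank (5+6)/2 = 5.5.
Batch X values → pooled ranks: 46→3.5, 34→5.5
Rank sum = 3.5 + 5.5 = 9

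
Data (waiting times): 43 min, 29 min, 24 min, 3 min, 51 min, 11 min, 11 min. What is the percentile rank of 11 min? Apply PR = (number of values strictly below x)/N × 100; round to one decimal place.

14.3

N = 7.
Strictly below 11: 1. Equal to 11: 2.
PR = 1/7 × 100 = 14.3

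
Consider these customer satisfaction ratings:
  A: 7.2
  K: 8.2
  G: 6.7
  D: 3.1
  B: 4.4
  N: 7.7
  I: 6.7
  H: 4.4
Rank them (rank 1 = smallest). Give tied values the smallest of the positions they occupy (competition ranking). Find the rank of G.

4

Sorted (ascending): 3.1, 4.4, 4.4, 6.7, 6.7, 7.2, 7.7, 8.2
The 2 values of 4.4 occupy positions 2–3 → each gets rank 2.
The 2 values of 6.7 occupy positions 4–5 → each gets rank 4.
G has value 6.7 → rank 4.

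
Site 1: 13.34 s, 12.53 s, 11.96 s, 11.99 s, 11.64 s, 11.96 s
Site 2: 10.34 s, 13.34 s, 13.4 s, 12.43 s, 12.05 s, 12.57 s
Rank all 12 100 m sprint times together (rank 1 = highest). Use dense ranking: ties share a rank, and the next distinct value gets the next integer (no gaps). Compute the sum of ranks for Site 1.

Sorted (descending): 13.4, 13.34, 13.34, 12.57, 12.53, 12.43, 12.05, 11.99, 11.96, 11.96, 11.64, 10.34
The 2 values of 13.34 share dense rank 2.
The 2 values of 11.96 share dense rank 8.
Remaining distinct values take the next consecutive integers.
Site 1 values → pooled ranks: 13.34→2, 12.53→4, 11.96→8, 11.99→7, 11.64→9, 11.96→8
Rank sum = 2 + 4 + 8 + 7 + 9 + 8 = 38

38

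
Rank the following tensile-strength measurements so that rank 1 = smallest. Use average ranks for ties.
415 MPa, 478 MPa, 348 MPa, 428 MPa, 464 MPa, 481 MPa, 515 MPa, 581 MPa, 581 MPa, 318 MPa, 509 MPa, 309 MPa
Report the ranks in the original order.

4, 7, 3, 5, 6, 8, 10, 11.5, 11.5, 2, 9, 1

Sorted (ascending): 309, 318, 348, 415, 428, 464, 478, 481, 509, 515, 581, 581
The 2 values of 581 occupy positions 11–12 → average rank (11+12)/2 = 11.5.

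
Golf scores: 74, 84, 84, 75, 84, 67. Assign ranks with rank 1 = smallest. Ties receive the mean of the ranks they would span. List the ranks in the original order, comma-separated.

Sorted (ascending): 67, 74, 75, 84, 84, 84
The 3 values of 84 occupy positions 4–6 → average rank 5.

2, 5, 5, 3, 5, 1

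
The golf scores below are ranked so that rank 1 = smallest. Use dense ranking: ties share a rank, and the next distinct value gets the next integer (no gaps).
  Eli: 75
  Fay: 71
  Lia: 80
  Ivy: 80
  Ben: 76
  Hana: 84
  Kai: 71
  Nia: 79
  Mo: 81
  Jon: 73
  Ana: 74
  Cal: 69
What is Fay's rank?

Sorted (ascending): 69, 71, 71, 73, 74, 75, 76, 79, 80, 80, 81, 84
The 2 values of 71 share dense rank 2.
The 2 values of 80 share dense rank 8.
Remaining distinct values take the next consecutive integers.
Fay has value 71 → rank 2.

2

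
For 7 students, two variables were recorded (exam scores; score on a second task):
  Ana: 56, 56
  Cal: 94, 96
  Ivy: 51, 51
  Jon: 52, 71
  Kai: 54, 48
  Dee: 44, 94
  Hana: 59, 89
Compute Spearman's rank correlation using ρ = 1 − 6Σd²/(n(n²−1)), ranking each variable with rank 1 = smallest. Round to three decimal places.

Ranks of variable 1: 5, 7, 2, 3, 4, 1, 6
Ranks of variable 2: 3, 7, 2, 4, 1, 6, 5
d = r₁ − r₂: 2, 0, 0, -1, 3, -5, 1
d²: 4, 0, 0, 1, 9, 25, 1; Σd² = 40
ρ = 1 − 6·40/(7·48) = 1 − 240/336 = 0.286

0.286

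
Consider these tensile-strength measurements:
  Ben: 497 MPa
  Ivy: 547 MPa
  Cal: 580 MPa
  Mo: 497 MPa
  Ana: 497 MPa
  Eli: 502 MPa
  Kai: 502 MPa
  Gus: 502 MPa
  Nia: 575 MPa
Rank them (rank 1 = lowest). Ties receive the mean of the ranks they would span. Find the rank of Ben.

Sorted (ascending): 497, 497, 497, 502, 502, 502, 547, 575, 580
The 3 values of 497 occupy positions 1–3 → average rank 2.
The 3 values of 502 occupy positions 4–6 → average rank 5.
Ben has value 497 MPa → rank 2.

2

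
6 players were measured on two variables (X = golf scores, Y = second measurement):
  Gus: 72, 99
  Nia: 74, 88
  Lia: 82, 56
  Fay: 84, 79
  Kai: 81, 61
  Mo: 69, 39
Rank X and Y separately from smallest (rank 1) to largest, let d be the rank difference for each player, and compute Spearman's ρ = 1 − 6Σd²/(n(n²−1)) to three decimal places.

0.029

Ranks of variable 1: 2, 3, 5, 6, 4, 1
Ranks of variable 2: 6, 5, 2, 4, 3, 1
d = r₁ − r₂: -4, -2, 3, 2, 1, 0
d²: 16, 4, 9, 4, 1, 0; Σd² = 34
ρ = 1 − 6·34/(6·35) = 1 − 204/210 = 0.029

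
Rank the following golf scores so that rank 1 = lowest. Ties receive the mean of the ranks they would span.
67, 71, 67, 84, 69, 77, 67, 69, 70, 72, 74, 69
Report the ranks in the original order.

Sorted (ascending): 67, 67, 67, 69, 69, 69, 70, 71, 72, 74, 77, 84
The 3 values of 67 occupy positions 1–3 → average rank 2.
The 3 values of 69 occupy positions 4–6 → average rank 5.

2, 8, 2, 12, 5, 11, 2, 5, 7, 9, 10, 5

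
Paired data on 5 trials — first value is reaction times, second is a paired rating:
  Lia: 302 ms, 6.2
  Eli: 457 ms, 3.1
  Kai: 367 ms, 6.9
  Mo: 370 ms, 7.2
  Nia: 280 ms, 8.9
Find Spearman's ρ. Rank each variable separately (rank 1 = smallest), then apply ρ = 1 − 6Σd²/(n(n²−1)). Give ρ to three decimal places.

-0.600

Ranks of variable 1: 2, 5, 3, 4, 1
Ranks of variable 2: 2, 1, 3, 4, 5
d = r₁ − r₂: 0, 4, 0, 0, -4
d²: 0, 16, 0, 0, 16; Σd² = 32
ρ = 1 − 6·32/(5·24) = 1 − 192/120 = -0.600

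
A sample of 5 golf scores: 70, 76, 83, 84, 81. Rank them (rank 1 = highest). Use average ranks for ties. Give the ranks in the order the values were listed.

Sorted (descending): 84, 83, 81, 76, 70
No ties — each value takes its position as its rank.

5, 4, 2, 1, 3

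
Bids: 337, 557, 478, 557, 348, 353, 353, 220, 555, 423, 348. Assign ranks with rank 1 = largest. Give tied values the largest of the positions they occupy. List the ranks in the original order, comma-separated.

10, 2, 4, 2, 9, 7, 7, 11, 3, 5, 9

Sorted (descending): 557, 557, 555, 478, 423, 353, 353, 348, 348, 337, 220
The 2 values of 557 occupy positions 1–2 → each gets rank 2.
The 2 values of 353 occupy positions 6–7 → each gets rank 7.
The 2 values of 348 occupy positions 8–9 → each gets rank 9.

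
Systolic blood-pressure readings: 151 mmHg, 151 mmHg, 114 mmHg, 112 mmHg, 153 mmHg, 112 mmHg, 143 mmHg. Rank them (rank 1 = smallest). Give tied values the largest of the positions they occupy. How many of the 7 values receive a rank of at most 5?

4

Sorted (ascending): 112, 112, 114, 143, 151, 151, 153
The 2 values of 112 occupy positions 1–2 → each gets rank 2.
The 2 values of 151 occupy positions 5–6 → each gets rank 6.
Ranks ≤ 5: {2, 2, 3, 4} → 4 values.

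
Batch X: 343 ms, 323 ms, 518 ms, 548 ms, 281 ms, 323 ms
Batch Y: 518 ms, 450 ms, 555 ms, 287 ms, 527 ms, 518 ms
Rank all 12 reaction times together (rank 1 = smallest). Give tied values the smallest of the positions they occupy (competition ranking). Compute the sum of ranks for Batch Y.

44

Sorted (ascending): 281, 287, 323, 323, 343, 450, 518, 518, 518, 527, 548, 555
The 2 values of 323 occupy positions 3–4 → each gets rank 3.
The 3 values of 518 occupy positions 7–9 → each gets rank 7.
Batch Y values → pooled ranks: 518→7, 450→6, 555→12, 287→2, 527→10, 518→7
Rank sum = 7 + 6 + 12 + 2 + 10 + 7 = 44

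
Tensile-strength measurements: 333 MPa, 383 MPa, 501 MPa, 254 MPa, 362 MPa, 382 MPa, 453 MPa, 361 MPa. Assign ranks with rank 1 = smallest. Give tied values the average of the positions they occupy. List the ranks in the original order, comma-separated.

2, 6, 8, 1, 4, 5, 7, 3

Sorted (ascending): 254, 333, 361, 362, 382, 383, 453, 501
No ties — each value takes its position as its rank.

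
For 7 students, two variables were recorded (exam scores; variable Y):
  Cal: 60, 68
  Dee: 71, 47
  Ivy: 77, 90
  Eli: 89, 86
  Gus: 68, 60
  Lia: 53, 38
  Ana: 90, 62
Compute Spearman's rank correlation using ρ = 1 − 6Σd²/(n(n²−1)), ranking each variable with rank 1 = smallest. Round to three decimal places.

0.536

Ranks of variable 1: 2, 4, 5, 6, 3, 1, 7
Ranks of variable 2: 5, 2, 7, 6, 3, 1, 4
d = r₁ − r₂: -3, 2, -2, 0, 0, 0, 3
d²: 9, 4, 4, 0, 0, 0, 9; Σd² = 26
ρ = 1 − 6·26/(7·48) = 1 − 156/336 = 0.536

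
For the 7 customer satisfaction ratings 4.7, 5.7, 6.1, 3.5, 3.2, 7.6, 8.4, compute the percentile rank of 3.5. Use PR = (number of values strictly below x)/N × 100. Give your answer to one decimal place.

14.3

N = 7.
Strictly below 3.5: 1. Equal to 3.5: 1.
PR = 1/7 × 100 = 14.3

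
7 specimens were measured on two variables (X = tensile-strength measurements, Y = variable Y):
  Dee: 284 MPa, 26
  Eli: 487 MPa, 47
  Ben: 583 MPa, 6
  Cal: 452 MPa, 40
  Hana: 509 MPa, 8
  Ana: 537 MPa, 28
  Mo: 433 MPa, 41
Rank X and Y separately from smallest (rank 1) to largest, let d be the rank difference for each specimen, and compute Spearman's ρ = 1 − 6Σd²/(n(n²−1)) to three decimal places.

-0.464

Ranks of variable 1: 1, 4, 7, 3, 5, 6, 2
Ranks of variable 2: 3, 7, 1, 5, 2, 4, 6
d = r₁ − r₂: -2, -3, 6, -2, 3, 2, -4
d²: 4, 9, 36, 4, 9, 4, 16; Σd² = 82
ρ = 1 − 6·82/(7·48) = 1 − 492/336 = -0.464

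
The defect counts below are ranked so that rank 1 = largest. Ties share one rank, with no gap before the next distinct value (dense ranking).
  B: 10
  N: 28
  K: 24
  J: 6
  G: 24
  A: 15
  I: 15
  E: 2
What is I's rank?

Sorted (descending): 28, 24, 24, 15, 15, 10, 6, 2
The 2 values of 24 share dense rank 2.
The 2 values of 15 share dense rank 3.
Remaining distinct values take the next consecutive integers.
I has value 15 → rank 3.

3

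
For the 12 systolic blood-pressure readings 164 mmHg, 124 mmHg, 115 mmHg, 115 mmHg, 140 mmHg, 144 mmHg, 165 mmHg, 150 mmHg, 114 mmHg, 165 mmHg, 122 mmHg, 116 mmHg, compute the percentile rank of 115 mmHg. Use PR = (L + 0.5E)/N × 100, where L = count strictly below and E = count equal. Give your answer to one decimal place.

N = 12.
Strictly below 115: 1. Equal to 115: 2.
PR = (1 + 0.5·2)/12 × 100 = 16.7

16.7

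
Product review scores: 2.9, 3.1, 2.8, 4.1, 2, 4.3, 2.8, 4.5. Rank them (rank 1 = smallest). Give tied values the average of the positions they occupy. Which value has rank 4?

2.9

Sorted (ascending): 2, 2.8, 2.8, 2.9, 3.1, 4.1, 4.3, 4.5
The 2 values of 2.8 occupy positions 2–3 → average rank (2+3)/2 = 2.5.
Rank 4 → value 2.9.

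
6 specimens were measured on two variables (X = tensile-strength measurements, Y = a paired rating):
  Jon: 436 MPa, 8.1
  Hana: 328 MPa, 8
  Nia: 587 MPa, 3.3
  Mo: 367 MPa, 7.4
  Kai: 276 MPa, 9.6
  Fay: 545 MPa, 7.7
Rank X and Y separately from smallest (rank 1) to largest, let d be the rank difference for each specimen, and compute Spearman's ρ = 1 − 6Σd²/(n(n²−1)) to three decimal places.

Ranks of variable 1: 4, 2, 6, 3, 1, 5
Ranks of variable 2: 5, 4, 1, 2, 6, 3
d = r₁ − r₂: -1, -2, 5, 1, -5, 2
d²: 1, 4, 25, 1, 25, 4; Σd² = 60
ρ = 1 − 6·60/(6·35) = 1 − 360/210 = -0.714

-0.714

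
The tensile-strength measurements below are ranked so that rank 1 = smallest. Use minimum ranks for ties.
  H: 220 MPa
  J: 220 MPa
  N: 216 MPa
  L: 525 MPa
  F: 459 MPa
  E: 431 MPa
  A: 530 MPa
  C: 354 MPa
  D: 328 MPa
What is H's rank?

Sorted (ascending): 216, 220, 220, 328, 354, 431, 459, 525, 530
The 2 values of 220 occupy positions 2–3 → each gets rank 2.
H has value 220 MPa → rank 2.

2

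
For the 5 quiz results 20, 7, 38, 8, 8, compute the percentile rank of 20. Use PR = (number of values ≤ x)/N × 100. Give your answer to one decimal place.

N = 5.
Strictly below 20: 3. Equal to 20: 1.
PR = 4/5 × 100 = 80.0

80.0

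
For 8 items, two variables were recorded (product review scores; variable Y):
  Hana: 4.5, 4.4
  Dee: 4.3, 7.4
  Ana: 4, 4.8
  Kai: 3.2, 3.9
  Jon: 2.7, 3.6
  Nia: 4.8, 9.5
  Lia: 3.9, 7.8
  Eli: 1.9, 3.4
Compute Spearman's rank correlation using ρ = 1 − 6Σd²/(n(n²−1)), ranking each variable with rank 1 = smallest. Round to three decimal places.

Ranks of variable 1: 7, 6, 5, 3, 2, 8, 4, 1
Ranks of variable 2: 4, 6, 5, 3, 2, 8, 7, 1
d = r₁ − r₂: 3, 0, 0, 0, 0, 0, -3, 0
d²: 9, 0, 0, 0, 0, 0, 9, 0; Σd² = 18
ρ = 1 − 6·18/(8·63) = 1 − 108/504 = 0.786

0.786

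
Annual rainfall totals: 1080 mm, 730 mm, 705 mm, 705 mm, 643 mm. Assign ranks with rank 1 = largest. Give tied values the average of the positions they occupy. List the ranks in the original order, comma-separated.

Sorted (descending): 1080, 730, 705, 705, 643
The 2 values of 705 occupy positions 3–4 → average rank (3+4)/2 = 3.5.

1, 2, 3.5, 3.5, 5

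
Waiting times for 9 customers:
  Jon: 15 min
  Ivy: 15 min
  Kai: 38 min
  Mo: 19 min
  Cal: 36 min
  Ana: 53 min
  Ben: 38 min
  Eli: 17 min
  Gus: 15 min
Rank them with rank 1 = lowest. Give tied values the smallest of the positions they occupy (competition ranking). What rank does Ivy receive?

Sorted (ascending): 15, 15, 15, 17, 19, 36, 38, 38, 53
The 3 values of 15 occupy positions 1–3 → each gets rank 1.
The 2 values of 38 occupy positions 7–8 → each gets rank 7.
Ivy has value 15 min → rank 1.

1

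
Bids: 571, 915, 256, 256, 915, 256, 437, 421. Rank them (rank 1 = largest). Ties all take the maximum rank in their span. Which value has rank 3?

571

Sorted (descending): 915, 915, 571, 437, 421, 256, 256, 256
The 2 values of 915 occupy positions 1–2 → each gets rank 2.
The 3 values of 256 occupy positions 6–8 → each gets rank 8.
Rank 3 → value 571.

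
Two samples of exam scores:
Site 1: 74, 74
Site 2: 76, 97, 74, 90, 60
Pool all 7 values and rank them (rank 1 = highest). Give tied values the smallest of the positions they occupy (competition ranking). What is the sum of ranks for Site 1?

8

Sorted (descending): 97, 90, 76, 74, 74, 74, 60
The 3 values of 74 occupy positions 4–6 → each gets rank 4.
Site 1 values → pooled ranks: 74→4, 74→4
Rank sum = 4 + 4 = 8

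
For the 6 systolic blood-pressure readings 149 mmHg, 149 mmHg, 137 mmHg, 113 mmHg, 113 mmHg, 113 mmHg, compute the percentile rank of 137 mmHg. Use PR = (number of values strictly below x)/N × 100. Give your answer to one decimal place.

N = 6.
Strictly below 137: 3. Equal to 137: 1.
PR = 3/6 × 100 = 50.0

50.0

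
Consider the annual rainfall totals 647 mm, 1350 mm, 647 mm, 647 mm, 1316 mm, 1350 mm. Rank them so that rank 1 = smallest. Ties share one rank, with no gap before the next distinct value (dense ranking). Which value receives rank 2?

1316

Sorted (ascending): 647, 647, 647, 1316, 1350, 1350
The 3 values of 647 share dense rank 1.
The 2 values of 1350 share dense rank 3.
Remaining distinct values take the next consecutive integers.
Rank 2 → value 1316.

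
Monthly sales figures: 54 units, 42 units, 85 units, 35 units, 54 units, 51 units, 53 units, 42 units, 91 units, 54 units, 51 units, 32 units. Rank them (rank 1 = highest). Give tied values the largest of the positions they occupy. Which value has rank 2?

Sorted (descending): 91, 85, 54, 54, 54, 53, 51, 51, 42, 42, 35, 32
The 3 values of 54 occupy positions 3–5 → each gets rank 5.
The 2 values of 51 occupy positions 7–8 → each gets rank 8.
The 2 values of 42 occupy positions 9–10 → each gets rank 10.
Rank 2 → value 85.

85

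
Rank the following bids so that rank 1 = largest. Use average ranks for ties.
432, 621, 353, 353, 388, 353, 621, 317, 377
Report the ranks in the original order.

3, 1.5, 7, 7, 4, 7, 1.5, 9, 5

Sorted (descending): 621, 621, 432, 388, 377, 353, 353, 353, 317
The 2 values of 621 occupy positions 1–2 → average rank (1+2)/2 = 1.5.
The 3 values of 353 occupy positions 6–8 → average rank 7.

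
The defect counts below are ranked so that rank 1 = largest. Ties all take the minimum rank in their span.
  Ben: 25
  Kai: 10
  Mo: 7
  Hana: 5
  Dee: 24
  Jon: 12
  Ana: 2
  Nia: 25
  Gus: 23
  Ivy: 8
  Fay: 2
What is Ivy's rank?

7

Sorted (descending): 25, 25, 24, 23, 12, 10, 8, 7, 5, 2, 2
The 2 values of 25 occupy positions 1–2 → each gets rank 1.
The 2 values of 2 occupy positions 10–11 → each gets rank 10.
Ivy has value 8 → rank 7.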